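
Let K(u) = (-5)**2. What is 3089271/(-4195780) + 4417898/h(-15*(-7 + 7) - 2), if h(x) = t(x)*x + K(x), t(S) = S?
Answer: 18536438481581/121677620 ≈ 1.5234e+5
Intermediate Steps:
K(u) = 25
h(x) = 25 + x**2 (h(x) = x*x + 25 = x**2 + 25 = 25 + x**2)
3089271/(-4195780) + 4417898/h(-15*(-7 + 7) - 2) = 3089271/(-4195780) + 4417898/(25 + (-15*(-7 + 7) - 2)**2) = 3089271*(-1/4195780) + 4417898/(25 + (-15*0 - 2)**2) = -3089271/4195780 + 4417898/(25 + (0 - 2)**2) = -3089271/4195780 + 4417898/(25 + (-2)**2) = -3089271/4195780 + 4417898/(25 + 4) = -3089271/4195780 + 4417898/29 = 18536438481581/121677620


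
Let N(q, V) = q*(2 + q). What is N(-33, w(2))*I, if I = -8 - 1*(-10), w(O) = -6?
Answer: 2046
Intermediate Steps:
I = 2 (I = -8 + 10 = 2)
N(-33, w(2))*I = -33*(2 - 33)*2 = -33*(-31)*2 = 1023*2 = 2046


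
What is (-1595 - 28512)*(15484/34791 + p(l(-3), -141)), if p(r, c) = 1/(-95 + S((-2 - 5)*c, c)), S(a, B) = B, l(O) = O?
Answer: -108970269331/8210676 ≈ -13272.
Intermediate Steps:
p(r, c) = 1/(-95 + c)
(-1595 - 28512)*(15484/34791 + p(l(-3), -141)) = (-1595 - 28512)*(15484/34791 + 1/(-95 - 141)) = -30107*(15484*(1/34791) + 1/(-236)) = -30107*(15484/34791 - 1/236) = -30107*3619433/8210676 = -108970269331/8210676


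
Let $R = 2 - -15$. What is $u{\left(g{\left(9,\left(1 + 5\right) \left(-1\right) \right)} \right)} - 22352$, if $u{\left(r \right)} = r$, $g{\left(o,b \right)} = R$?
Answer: $-22335$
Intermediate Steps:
$R = 17$ ($R = 2 + 15 = 17$)
$g{\left(o,b \right)} = 17$
$u{\left(g{\left(9,\left(1 + 5\right) \left(-1\right) \right)} \right)} - 22352 = 17 - 22352 = -22335$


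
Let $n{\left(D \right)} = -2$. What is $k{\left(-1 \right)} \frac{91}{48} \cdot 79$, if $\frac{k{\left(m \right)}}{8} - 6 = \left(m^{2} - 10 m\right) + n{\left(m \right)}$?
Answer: $\frac{35945}{2} \approx 17973.0$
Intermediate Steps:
$k{\left(m \right)} = 32 - 80 m + 8 m^{2}$ ($k{\left(m \right)} = 48 + 8 \left(\left(m^{2} - 10 m\right) - 2\right) = 48 + 8 \left(-2 + m^{2} - 10 m\right) = 48 - \left(16 - 8 m^{2} + 80 m\right) = 32 - 80 m + 8 m^{2}$)
$k{\left(-1 \right)} \frac{91}{48} \cdot 79 = \left(32 - -80 + 8 \left(-1\right)^{2}\right) \frac{91}{48} \cdot 79 = \left(32 + 80 + 8 \cdot 1\right) 91 \cdot \frac{1}{48} \cdot 79 = \left(32 + 80 + 8\right) \frac{91}{48} \cdot 79 = 120 \cdot \frac{91}{48} \cdot 79 = \frac{455}{2} \cdot 79 = \frac{35945}{2}$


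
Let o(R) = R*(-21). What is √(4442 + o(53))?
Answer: √3329 ≈ 57.698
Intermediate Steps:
o(R) = -21*R
√(4442 + o(53)) = √(4442 - 21*53) = √(4442 - 1113) = √3329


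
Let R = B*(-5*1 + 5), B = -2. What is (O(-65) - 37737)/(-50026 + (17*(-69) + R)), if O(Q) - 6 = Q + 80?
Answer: 37716/51199 ≈ 0.73666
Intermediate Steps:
O(Q) = 86 + Q (O(Q) = 6 + (Q + 80) = 6 + (80 + Q) = 86 + Q)
R = 0 (R = -2*(-5*1 + 5) = -2*(-5 + 5) = -2*0 = 0)
(O(-65) - 37737)/(-50026 + (17*(-69) + R)) = ((86 - 65) - 37737)/(-50026 + (17*(-69) + 0)) = (21 - 37737)/(-50026 + (-1173 + 0)) = -37716/(-50026 - 1173) = -37716/(-51199) = -37716*(-1/51199) = 37716/51199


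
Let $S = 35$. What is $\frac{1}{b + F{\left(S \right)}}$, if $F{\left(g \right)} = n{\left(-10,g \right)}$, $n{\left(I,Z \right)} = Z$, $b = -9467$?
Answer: $- \frac{1}{9432} \approx -0.00010602$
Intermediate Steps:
$F{\left(g \right)} = g$
$\frac{1}{b + F{\left(S \right)}} = \frac{1}{-9467 + 35} = \frac{1}{-9432} = - \frac{1}{9432}$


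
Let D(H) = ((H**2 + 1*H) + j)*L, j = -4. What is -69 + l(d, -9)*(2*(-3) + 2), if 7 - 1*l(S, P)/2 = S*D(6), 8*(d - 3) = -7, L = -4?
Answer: -2709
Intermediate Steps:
d = 17/8 (d = 3 + (1/8)*(-7) = 3 - 7/8 = 17/8 ≈ 2.1250)
D(H) = 16 - 4*H - 4*H**2 (D(H) = ((H**2 + 1*H) - 4)*(-4) = ((H**2 + H) - 4)*(-4) = ((H + H**2) - 4)*(-4) = (-4 + H + H**2)*(-4) = 16 - 4*H - 4*H**2)
l(S, P) = 14 + 304*S (l(S, P) = 14 - 2*S*(16 - 4*6 - 4*6**2) = 14 - 2*S*(16 - 24 - 4*36) = 14 - 2*S*(16 - 24 - 144) = 14 - 2*S*(-152) = 14 - (-304)*S = 14 + 304*S)
-69 + l(d, -9)*(2*(-3) + 2) = -69 + (14 + 304*(17/8))*(2*(-3) + 2) = -69 + (14 + 646)*(-6 + 2) = -69 + 660*(-4) = -69 - 2640 = -2709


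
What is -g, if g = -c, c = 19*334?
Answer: 6346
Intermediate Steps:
c = 6346
g = -6346 (g = -1*6346 = -6346)
-g = -1*(-6346) = 6346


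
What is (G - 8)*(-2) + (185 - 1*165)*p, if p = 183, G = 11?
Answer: 3654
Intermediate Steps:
(G - 8)*(-2) + (185 - 1*165)*p = (11 - 8)*(-2) + (185 - 1*165)*183 = 3*(-2) + (185 - 165)*183 = -6 + 20*183 = -6 + 3660 = 3654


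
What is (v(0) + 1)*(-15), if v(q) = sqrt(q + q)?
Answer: -15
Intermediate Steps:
v(q) = sqrt(2)*sqrt(q) (v(q) = sqrt(2*q) = sqrt(2)*sqrt(q))
(v(0) + 1)*(-15) = (sqrt(2)*sqrt(0) + 1)*(-15) = (sqrt(2)*0 + 1)*(-15) = (0 + 1)*(-15) = 1*(-15) = -15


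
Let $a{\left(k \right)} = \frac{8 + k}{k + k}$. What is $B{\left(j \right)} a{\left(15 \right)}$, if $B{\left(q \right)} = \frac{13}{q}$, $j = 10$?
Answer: $\frac{299}{300} \approx 0.99667$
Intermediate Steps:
$a{\left(k \right)} = \frac{8 + k}{2 k}$
$B{\left(j \right)} a{\left(15 \right)} = \frac{13}{10} \frac{8 + 15}{2 \cdot 15} = 13 \cdot \frac{1}{10} \cdot \frac{1}{2} \cdot \frac{1}{15} \cdot 23 = \frac{13}{10} \cdot \frac{23}{30} = \frac{299}{300}$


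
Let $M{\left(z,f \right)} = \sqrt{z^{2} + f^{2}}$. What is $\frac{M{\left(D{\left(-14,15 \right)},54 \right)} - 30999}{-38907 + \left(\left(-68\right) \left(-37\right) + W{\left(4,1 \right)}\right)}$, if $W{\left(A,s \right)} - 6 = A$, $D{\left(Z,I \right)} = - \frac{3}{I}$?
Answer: $\frac{10333}{12127} - \frac{\sqrt{72901}}{181905} \approx 0.85058$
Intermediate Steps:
$W{\left(A,s \right)} = 6 + A$
$M{\left(z,f \right)} = \sqrt{f^{2} + z^{2}}$
$\frac{M{\left(D{\left(-14,15 \right)},54 \right)} - 30999}{-38907 + \left(\left(-68\right) \left(-37\right) + W{\left(4,1 \right)}\right)} = \frac{\sqrt{54^{2} + \left(- \frac{3}{15}\right)^{2}} - 30999}{-38907 + \left(\left(-68\right) \left(-37\right) + \left(6 + 4\right)\right)} = \frac{\sqrt{2916 + \left(\left(-3\right) \frac{1}{15}\right)^{2}} - 30999}{-38907 + \left(2516 + 10\right)} = \frac{\sqrt{2916 + \left(- \frac{1}{5}\right)^{2}} - 30999}{-38907 + 2526} = \frac{\sqrt{2916 + \frac{1}{25}} - 30999}{-36381} = \left(\sqrt{\frac{72901}{25}} - 30999\right) \left(- \frac{1}{36381}\right) = \left(\frac{\sqrt{72901}}{5} - 30999\right) \left(- \frac{1}{36381}\right) = \left(-30999 + \frac{\sqrt{72901}}{5}\right) \left(- \frac{1}{36381}\right) = \frac{10333}{12127} - \frac{\sqrt{72901}}{181905}$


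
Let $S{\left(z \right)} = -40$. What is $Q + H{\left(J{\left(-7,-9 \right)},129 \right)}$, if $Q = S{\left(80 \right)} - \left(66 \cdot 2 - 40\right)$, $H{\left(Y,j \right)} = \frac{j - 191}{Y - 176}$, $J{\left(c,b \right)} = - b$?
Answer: $- \frac{21982}{167} \approx -131.63$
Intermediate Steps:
$H{\left(Y,j \right)} = \frac{-191 + j}{-176 + Y}$
$Q = -132$ ($Q = -40 - \left(66 \cdot 2 - 40\right) = -40 - \left(132 - 40\right) = -40 - 92 = -132$)
$Q + H{\left(J{\left(-7,-9 \right)},129 \right)} = -132 + \frac{-191 + 129}{-176 - -9} = -132 + \frac{1}{-176 + 9} \left(-62\right) = -132 + \frac{1}{-167} \left(-62\right) = -132 - - \frac{62}{167} = -132 + \frac{62}{167} = - \frac{21982}{167}$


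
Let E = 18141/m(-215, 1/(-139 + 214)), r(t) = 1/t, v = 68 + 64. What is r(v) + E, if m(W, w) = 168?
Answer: 199565/1848 ≈ 107.99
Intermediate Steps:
v = 132
E = 6047/56 (E = 18141/168 = 18141*(1/168) = 6047/56 ≈ 107.98)
r(v) + E = 1/132 + 6047/56 = 199565/1848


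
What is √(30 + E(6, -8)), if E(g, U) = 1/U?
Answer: √478/4 ≈ 5.4658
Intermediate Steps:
√(30 + E(6, -8)) = √(30 + 1/(-8)) = √(30 - ⅛) = √(239/8) = √478/4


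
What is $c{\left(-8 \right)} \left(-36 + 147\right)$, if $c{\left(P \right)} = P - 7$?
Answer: $-1665$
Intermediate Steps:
$c{\left(P \right)} = -7 + P$
$c{\left(-8 \right)} \left(-36 + 147\right) = \left(-7 - 8\right) \left(-36 + 147\right) = \left(-15\right) 111 = -1665$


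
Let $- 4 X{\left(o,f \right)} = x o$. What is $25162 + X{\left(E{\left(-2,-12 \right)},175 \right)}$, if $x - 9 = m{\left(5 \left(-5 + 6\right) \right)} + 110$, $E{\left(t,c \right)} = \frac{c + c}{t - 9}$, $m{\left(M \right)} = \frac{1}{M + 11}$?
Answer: $\frac{2208541}{88} \approx 25097.0$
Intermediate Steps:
$m{\left(M \right)} = \frac{1}{11 + M}$
$E{\left(t,c \right)} = \frac{2 c}{-9 + t}$
$x = \frac{1905}{16}$ ($x = 9 + \left(\frac{1}{11 + 5 \left(-5 + 6\right)} + 110\right) = 9 + \left(\frac{1}{11 + 5 \cdot 1} + 110\right) = 9 + \left(\frac{1}{11 + 5} + 110\right) = 9 + \left(\frac{1}{16} + 110\right) = 9 + \frac{1761}{16} = \frac{1905}{16} \approx 119.06$)
$X{\left(o,f \right)} = - \frac{1905 o}{64}$ ($X{\left(o,f \right)} = - \frac{\frac{1905}{16} o}{4} = - \frac{1905 o}{64}$)
$25162 + X{\left(E{\left(-2,-12 \right)},175 \right)} = 25162 - \frac{1905 \cdot 2 \left(-12\right) \frac{1}{-9 - 2}}{64} = 25162 - \frac{1905 \cdot 2 \left(-12\right) \frac{1}{-11}}{64} = 25162 - \frac{1905 \cdot 2 \left(-12\right) \left(- \frac{1}{11}\right)}{64} = 25162 - \frac{5715}{88} = \frac{2208541}{88}$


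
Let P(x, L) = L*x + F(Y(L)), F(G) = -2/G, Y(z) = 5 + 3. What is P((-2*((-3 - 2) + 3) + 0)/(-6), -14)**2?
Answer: 11881/144 ≈ 82.507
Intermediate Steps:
Y(z) = 8
P(x, L) = -1/4 + L*x (P(x, L) = L*x - 2/8 = L*x - 2*1/8 = L*x - 1/4 = -1/4 + L*x)
P((-2*((-3 - 2) + 3) + 0)/(-6), -14)**2 = (-1/4 - 14*(-2*((-3 - 2) + 3) + 0)/(-6))**2 = (-1/4 - 14*(-2*(-5 + 3) + 0)*(-1)/6)**2 = (-1/4 - 14*(-2*(-2) + 0)*(-1)/6)**2 = (-1/4 - 14*(4 + 0)*(-1)/6)**2 = (-1/4 - 56*(-1)/6)**2 = (-1/4 - 14*(-2/3))**2 = (-1/4 + 28/3)**2 = (109/12)**2 = 11881/144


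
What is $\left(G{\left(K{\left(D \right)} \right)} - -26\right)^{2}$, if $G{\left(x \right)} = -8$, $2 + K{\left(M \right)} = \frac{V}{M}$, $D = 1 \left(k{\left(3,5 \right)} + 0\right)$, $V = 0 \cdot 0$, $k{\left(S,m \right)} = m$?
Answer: $324$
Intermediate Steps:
$V = 0$
$D = 5$ ($D = 1 \left(5 + 0\right) = 1 \cdot 5 = 5$)
$K{\left(M \right)} = -2$ ($K{\left(M \right)} = -2 + \frac{0}{M} = -2 + 0 = -2$)
$\left(G{\left(K{\left(D \right)} \right)} - -26\right)^{2} = \left(-8 - -26\right)^{2} = \left(-8 + 26\right)^{2} = 18^{2} = 324$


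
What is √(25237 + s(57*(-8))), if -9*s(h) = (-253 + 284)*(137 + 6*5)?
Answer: 2*√55489/3 ≈ 157.04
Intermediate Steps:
s(h) = -5177/9 (s(h) = -(-253 + 284)*(137 + 6*5)/9 = -31*(137 + 30)/9 = -31*167/9 = -⅑*5177 = -5177/9)
√(25237 + s(57*(-8))) = √(25237 - 5177/9) = √(221956/9) = 2*√55489/3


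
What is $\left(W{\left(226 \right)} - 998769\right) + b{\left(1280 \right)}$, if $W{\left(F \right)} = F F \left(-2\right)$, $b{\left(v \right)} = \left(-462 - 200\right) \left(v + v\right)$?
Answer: $-2795641$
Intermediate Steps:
$b{\left(v \right)} = - 1324 v$ ($b{\left(v \right)} = - 662 \cdot 2 v = - 1324 v$)
$W{\left(F \right)} = - 2 F^{2}$ ($W{\left(F \right)} = F^{2} \left(-2\right) = - 2 F^{2}$)
$\left(W{\left(226 \right)} - 998769\right) + b{\left(1280 \right)} = \left(- 2 \cdot 226^{2} - 998769\right) - 1694720 = \left(\left(-2\right) 51076 - 998769\right) - 1694720 = \left(-102152 - 998769\right) - 1694720 = -1100921 - 1694720 = -2795641$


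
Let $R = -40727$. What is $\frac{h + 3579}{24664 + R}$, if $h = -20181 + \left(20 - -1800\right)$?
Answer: $\frac{14782}{16063} \approx 0.92025$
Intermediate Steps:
$h = -18361$ ($h = -20181 + \left(20 + 1800\right) = -20181 + 1820 = -18361$)
$\frac{h + 3579}{24664 + R} = \frac{-18361 + 3579}{24664 - 40727} = - \frac{14782}{-16063} = \left(-14782\right) \left(- \frac{1}{16063}\right) = \frac{14782}{16063}$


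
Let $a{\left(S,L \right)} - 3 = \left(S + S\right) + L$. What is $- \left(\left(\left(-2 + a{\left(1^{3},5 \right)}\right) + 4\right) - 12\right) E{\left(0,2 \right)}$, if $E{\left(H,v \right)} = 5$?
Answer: $0$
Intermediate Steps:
$a{\left(S,L \right)} = 3 + L + 2 S$ ($a{\left(S,L \right)} = 3 + \left(\left(S + S\right) + L\right) = 3 + \left(2 S + L\right) = 3 + \left(L + 2 S\right) = 3 + L + 2 S$)
$- \left(\left(\left(-2 + a{\left(1^{3},5 \right)}\right) + 4\right) - 12\right) E{\left(0,2 \right)} = - \left(\left(\left(-2 + \left(3 + 5 + 2 \cdot 1^{3}\right)\right) + 4\right) - 12\right) 5 = - \left(\left(\left(-2 + \left(3 + 5 + 2 \cdot 1\right)\right) + 4\right) - 12\right) 5 = - \left(\left(\left(-2 + \left(3 + 5 + 2\right)\right) + 4\right) - 12\right) 5 = - \left(\left(\left(-2 + 10\right) + 4\right) - 12\right) 5 = - \left(\left(8 + 4\right) - 12\right) 5 = - \left(12 - 12\right) 5 = - 0 \cdot 5 = \left(-1\right) 0 = 0$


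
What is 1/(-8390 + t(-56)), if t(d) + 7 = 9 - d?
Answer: -1/8332 ≈ -0.00012002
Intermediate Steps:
t(d) = 2 - d (t(d) = -7 + (9 - d) = 2 - d)
1/(-8390 + t(-56)) = 1/(-8390 + (2 - 1*(-56))) = 1/(-8390 + (2 + 56)) = 1/(-8390 + 58) = 1/(-8332) = -1/8332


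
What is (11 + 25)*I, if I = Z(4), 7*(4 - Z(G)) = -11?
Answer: 1404/7 ≈ 200.57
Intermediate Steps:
Z(G) = 39/7 (Z(G) = 4 - ⅐*(-11) = 4 + 11/7 = 39/7)
I = 39/7 ≈ 5.5714
(11 + 25)*I = (11 + 25)*(39/7) = 36*(39/7) = 1404/7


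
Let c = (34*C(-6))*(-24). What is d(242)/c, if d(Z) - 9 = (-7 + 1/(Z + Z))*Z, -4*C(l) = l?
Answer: 1123/816 ≈ 1.3762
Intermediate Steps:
C(l) = -l/4
d(Z) = 9 + Z*(-7 + 1/(2*Z)) (d(Z) = 9 + (-7 + 1/(Z + Z))*Z = 9 + (-7 + 1/(2*Z))*Z = 9 + Z*(-7 + 1/(2*Z)))
c = -1224 (c = (34*(-¼*(-6)))*(-24) = (34*(3/2))*(-24) = 51*(-24) = -1224)
d(242)/c = (19/2 - 7*242)/(-1224) = (19/2 - 1694)*(-1/1224) = -3369/2*(-1/1224) = 1123/816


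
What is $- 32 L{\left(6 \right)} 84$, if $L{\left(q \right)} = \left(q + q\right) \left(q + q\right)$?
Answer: $-387072$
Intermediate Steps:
$L{\left(q \right)} = 4 q^{2}$ ($L{\left(q \right)} = 2 q 2 q = 4 q^{2}$)
$- 32 L{\left(6 \right)} 84 = - 32 \cdot 4 \cdot 6^{2} \cdot 84 = - 32 \cdot 4 \cdot 36 \cdot 84 = \left(-32\right) 144 \cdot 84 = \left(-4608\right) 84 = -387072$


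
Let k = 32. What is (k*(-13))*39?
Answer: -16224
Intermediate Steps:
(k*(-13))*39 = (32*(-13))*39 = -416*39 = -16224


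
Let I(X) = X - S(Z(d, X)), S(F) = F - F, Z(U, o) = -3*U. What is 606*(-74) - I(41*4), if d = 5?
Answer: -45008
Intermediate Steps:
S(F) = 0
I(X) = X (I(X) = X - 1*0 = X + 0 = X)
606*(-74) - I(41*4) = 606*(-74) - 41*4 = -44844 - 1*164 = -44844 - 164 = -45008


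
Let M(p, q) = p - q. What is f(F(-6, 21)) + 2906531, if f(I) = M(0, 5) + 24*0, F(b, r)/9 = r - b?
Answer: 2906526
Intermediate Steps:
F(b, r) = -9*b + 9*r (F(b, r) = 9*(r - b) = -9*b + 9*r)
f(I) = -5 (f(I) = (0 - 1*5) + 24*0 = (0 - 5) + 0 = -5 + 0 = -5)
f(F(-6, 21)) + 2906531 = -5 + 2906531 = 2906526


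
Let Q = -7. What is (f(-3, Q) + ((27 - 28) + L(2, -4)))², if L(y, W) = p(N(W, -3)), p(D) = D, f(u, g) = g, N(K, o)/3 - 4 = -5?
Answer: 121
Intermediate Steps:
N(K, o) = -3 (N(K, o) = 12 + 3*(-5) = 12 - 15 = -3)
L(y, W) = -3
(f(-3, Q) + ((27 - 28) + L(2, -4)))² = (-7 + ((27 - 28) - 3))² = (-7 + (-1 - 3))² = (-7 - 4)² = (-11)² = 121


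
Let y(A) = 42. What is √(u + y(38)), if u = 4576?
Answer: √4618 ≈ 67.956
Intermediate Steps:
√(u + y(38)) = √(4576 + 42) = √4618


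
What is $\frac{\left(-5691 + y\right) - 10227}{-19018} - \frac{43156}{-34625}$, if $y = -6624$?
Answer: $\frac{800628779}{329249125} \approx 2.4317$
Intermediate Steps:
$\frac{\left(-5691 + y\right) - 10227}{-19018} - \frac{43156}{-34625} = \frac{\left(-5691 - 6624\right) - 10227}{-19018} - \frac{43156}{-34625} = \left(-12315 - 10227\right) \left(- \frac{1}{19018}\right) - - \frac{43156}{34625} = \left(-22542\right) \left(- \frac{1}{19018}\right) + \frac{43156}{34625} = \frac{11271}{9509} + \frac{43156}{34625} = \frac{800628779}{329249125}$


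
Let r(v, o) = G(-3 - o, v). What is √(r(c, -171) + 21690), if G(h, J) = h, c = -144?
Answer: √21858 ≈ 147.84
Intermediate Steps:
r(v, o) = -3 - o
√(r(c, -171) + 21690) = √((-3 - 1*(-171)) + 21690) = √((-3 + 171) + 21690) = √(168 + 21690) = √21858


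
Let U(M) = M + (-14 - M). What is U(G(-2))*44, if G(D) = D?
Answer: -616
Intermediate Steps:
U(M) = -14
U(G(-2))*44 = -14*44 = -616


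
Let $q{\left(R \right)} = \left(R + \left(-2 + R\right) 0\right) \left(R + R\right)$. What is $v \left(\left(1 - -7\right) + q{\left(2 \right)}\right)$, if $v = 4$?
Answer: $64$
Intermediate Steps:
$q{\left(R \right)} = 2 R^{2}$ ($q{\left(R \right)} = \left(R + 0\right) 2 R = R 2 R = 2 R^{2}$)
$v \left(\left(1 - -7\right) + q{\left(2 \right)}\right) = 4 \left(\left(1 - -7\right) + 2 \cdot 2^{2}\right) = 4 \left(\left(1 + 7\right) + 2 \cdot 4\right) = 4 \left(8 + 8\right) = 4 \cdot 16 = 64$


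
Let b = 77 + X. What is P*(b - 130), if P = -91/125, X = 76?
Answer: -2093/125 ≈ -16.744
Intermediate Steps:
b = 153 (b = 77 + 76 = 153)
P = -91/125 (P = -91*1/125 = -91/125 ≈ -0.72800)
P*(b - 130) = -91*(153 - 130)/125 = -91/125*23 = -2093/125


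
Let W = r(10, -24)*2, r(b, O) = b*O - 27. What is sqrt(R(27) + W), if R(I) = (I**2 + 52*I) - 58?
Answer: sqrt(1541) ≈ 39.256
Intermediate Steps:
R(I) = -58 + I**2 + 52*I
r(b, O) = -27 + O*b (r(b, O) = O*b - 27 = -27 + O*b)
W = -534 (W = (-27 - 24*10)*2 = (-27 - 240)*2 = -267*2 = -534)
sqrt(R(27) + W) = sqrt((-58 + 27**2 + 52*27) - 534) = sqrt((-58 + 729 + 1404) - 534) = sqrt(2075 - 534) = sqrt(1541)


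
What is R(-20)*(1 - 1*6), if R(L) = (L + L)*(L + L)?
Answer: -8000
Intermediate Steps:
R(L) = 4*L**2 (R(L) = (2*L)*(2*L) = 4*L**2)
R(-20)*(1 - 1*6) = (4*(-20)**2)*(1 - 1*6) = (4*400)*(1 - 6) = 1600*(-5) = -8000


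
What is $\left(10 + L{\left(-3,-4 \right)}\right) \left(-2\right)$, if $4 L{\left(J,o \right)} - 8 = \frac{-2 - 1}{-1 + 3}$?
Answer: $- \frac{93}{4} \approx -23.25$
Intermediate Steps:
$L{\left(J,o \right)} = \frac{13}{8}$ ($L{\left(J,o \right)} = 2 + \frac{\left(-2 - 1\right) \frac{1}{-1 + 3}}{4} = 2 + \frac{\left(-3\right) \frac{1}{2}}{4} = 2 + \frac{1}{4} \left(- \frac{3}{2}\right) = 2 - \frac{3}{8} = \frac{13}{8}$)
$\left(10 + L{\left(-3,-4 \right)}\right) \left(-2\right) = \left(10 + \frac{13}{8}\right) \left(-2\right) = \frac{93}{8} \left(-2\right) = - \frac{93}{4}$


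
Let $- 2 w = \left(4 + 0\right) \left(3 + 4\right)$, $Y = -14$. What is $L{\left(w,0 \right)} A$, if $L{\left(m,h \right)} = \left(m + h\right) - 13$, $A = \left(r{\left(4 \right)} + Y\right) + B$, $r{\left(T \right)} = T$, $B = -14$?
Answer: $648$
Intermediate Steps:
$w = -14$ ($w = - \frac{\left(4 + 0\right) \left(3 + 4\right)}{2} = - \frac{4 \cdot 7}{2} = \left(- \frac{1}{2}\right) 28 = -14$)
$A = -24$ ($A = \left(4 - 14\right) - 14 = -10 - 14 = -24$)
$L{\left(m,h \right)} = -13 + h + m$ ($L{\left(m,h \right)} = \left(h + m\right) - 13 = -13 + h + m$)
$L{\left(w,0 \right)} A = \left(-13 + 0 - 14\right) \left(-24\right) = \left(-27\right) \left(-24\right) = 648$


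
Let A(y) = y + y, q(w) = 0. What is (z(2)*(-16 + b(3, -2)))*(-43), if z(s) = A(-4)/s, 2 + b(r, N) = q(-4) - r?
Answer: -3612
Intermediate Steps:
A(y) = 2*y
b(r, N) = -2 - r (b(r, N) = -2 + (0 - r) = -2 - r)
z(s) = -8/s (z(s) = (2*(-4))/s = -8/s)
(z(2)*(-16 + b(3, -2)))*(-43) = ((-8/2)*(-16 + (-2 - 1*3)))*(-43) = ((-8*1/2)*(-16 + (-2 - 3)))*(-43) = -4*(-16 - 5)*(-43) = -4*(-21)*(-43) = 84*(-43) = -3612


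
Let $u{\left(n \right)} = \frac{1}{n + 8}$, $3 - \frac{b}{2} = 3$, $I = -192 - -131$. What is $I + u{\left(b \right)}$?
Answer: $- \frac{487}{8} \approx -60.875$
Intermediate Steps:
$I = -61$ ($I = -192 + 131 = -61$)
$b = 0$ ($b = 6 - 6 = 0$)
$u{\left(n \right)} = \frac{1}{8 + n}$
$I + u{\left(b \right)} = -61 + \frac{1}{8 + 0} = -61 + \frac{1}{8} = - \frac{487}{8}$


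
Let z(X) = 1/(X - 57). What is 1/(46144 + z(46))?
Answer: 11/507583 ≈ 2.1671e-5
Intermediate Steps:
z(X) = 1/(-57 + X)
1/(46144 + z(46)) = 1/(46144 + 1/(-57 + 46)) = 1/(46144 + 1/(-11)) = 1/(46144 - 1/11) = 1/(507583/11) = 11/507583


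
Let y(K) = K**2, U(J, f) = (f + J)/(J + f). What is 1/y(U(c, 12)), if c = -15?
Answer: 1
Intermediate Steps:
U(J, f) = 1 (U(J, f) = (J + f)/(J + f) = 1)
1/y(U(c, 12)) = 1/(1**2) = 1/1 = 1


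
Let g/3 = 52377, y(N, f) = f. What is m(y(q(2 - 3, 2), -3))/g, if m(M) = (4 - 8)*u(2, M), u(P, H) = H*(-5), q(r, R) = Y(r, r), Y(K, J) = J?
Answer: -20/52377 ≈ -0.00038185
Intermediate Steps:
q(r, R) = r
u(P, H) = -5*H
g = 157131 (g = 3*52377 = 157131)
m(M) = 20*M (m(M) = (4 - 8)*(-5*M) = -(-20)*M = 20*M)
m(y(q(2 - 3, 2), -3))/g = (20*(-3))/157131 = -60*1/157131 = -20/52377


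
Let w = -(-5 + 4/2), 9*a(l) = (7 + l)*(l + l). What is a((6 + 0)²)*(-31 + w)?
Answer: -9632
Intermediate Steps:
a(l) = 2*l*(7 + l)/9 (a(l) = ((7 + l)*(l + l))/9 = ((7 + l)*(2*l))/9 = (2*l*(7 + l))/9 = 2*l*(7 + l)/9)
w = 3 (w = -(-5 + 4*(½)) = -(-5 + 2) = -1*(-3) = 3)
a((6 + 0)²)*(-31 + w) = (2*(6 + 0)²*(7 + (6 + 0)²)/9)*(-31 + 3) = ((2/9)*6²*(7 + 6²))*(-28) = ((2/9)*36*(7 + 36))*(-28) = ((2/9)*36*43)*(-28) = 344*(-28) = -9632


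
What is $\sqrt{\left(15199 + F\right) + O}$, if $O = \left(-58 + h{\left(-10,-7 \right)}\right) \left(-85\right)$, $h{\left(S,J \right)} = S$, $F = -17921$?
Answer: $\sqrt{3058} \approx 55.299$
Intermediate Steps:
$O = 5780$ ($O = \left(-58 - 10\right) \left(-85\right) = \left(-68\right) \left(-85\right) = 5780$)
$\sqrt{\left(15199 + F\right) + O} = \sqrt{\left(15199 - 17921\right) + 5780} = \sqrt{-2722 + 5780} = \sqrt{3058}$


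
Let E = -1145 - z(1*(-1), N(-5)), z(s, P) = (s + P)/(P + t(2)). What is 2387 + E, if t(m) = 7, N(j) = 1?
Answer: 1242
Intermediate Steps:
z(s, P) = (P + s)/(7 + P) (z(s, P) = (s + P)/(P + 7) = (P + s)/(7 + P))
E = -1145 (E = -1145 - (1 + 1*(-1))/(7 + 1) = -1145 - (1 - 1)/8 = -1145 - 0/8 = -1145 - 1*0 = -1145 + 0 = -1145)
2387 + E = 2387 - 1145 = 1242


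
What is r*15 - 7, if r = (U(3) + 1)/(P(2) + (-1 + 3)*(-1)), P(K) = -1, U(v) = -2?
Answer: -2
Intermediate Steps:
r = ⅓ (r = (-2 + 1)/(-1 + (-1 + 3)*(-1)) = -1/(-1 + 2*(-1)) = -1/(-1 - 2) = -1/(-3) = -1*(-⅓) = ⅓ ≈ 0.33333)
r*15 - 7 = (⅓)*15 - 7 = 5 - 7 = -2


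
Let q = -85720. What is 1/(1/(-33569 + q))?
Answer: -119289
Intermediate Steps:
1/(1/(-33569 + q)) = 1/(1/(-33569 - 85720)) = 1/(1/(-119289)) = 1/(-1/119289) = -119289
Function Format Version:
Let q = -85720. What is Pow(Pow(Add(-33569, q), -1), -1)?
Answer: -119289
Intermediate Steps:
Pow(Pow(Add(-33569, q), -1), -1) = Pow(Pow(Add(-33569, -85720), -1), -1) = Pow(Pow(-119289, -1), -1) = Pow(Rational(-1, 119289), -1) = -119289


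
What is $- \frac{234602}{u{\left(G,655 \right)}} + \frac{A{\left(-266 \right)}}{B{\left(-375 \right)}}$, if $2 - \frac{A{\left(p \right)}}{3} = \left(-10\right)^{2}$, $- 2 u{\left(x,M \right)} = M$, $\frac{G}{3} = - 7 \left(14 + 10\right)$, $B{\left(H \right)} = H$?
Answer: $\frac{11742938}{16375} \approx 717.13$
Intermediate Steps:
$G = -504$ ($G = 3 \left(- 7 \left(14 + 10\right)\right) = 3 \left(\left(-7\right) 24\right) = 3 \left(-168\right) = -504$)
$u{\left(x,M \right)} = - \frac{M}{2}$
$A{\left(p \right)} = -294$ ($A{\left(p \right)} = 6 - 3 \left(-10\right)^{2} = 6 - 300 = -294$)
$- \frac{234602}{u{\left(G,655 \right)}} + \frac{A{\left(-266 \right)}}{B{\left(-375 \right)}} = - \frac{234602}{\left(- \frac{1}{2}\right) 655} - \frac{294}{-375} = - \frac{234602}{- \frac{655}{2}} - - \frac{98}{125} = \left(-234602\right) \left(- \frac{2}{655}\right) + \frac{98}{125} = \frac{469204}{655} + \frac{98}{125} = \frac{11742938}{16375}$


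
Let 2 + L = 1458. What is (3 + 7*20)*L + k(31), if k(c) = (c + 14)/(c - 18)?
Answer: 2706749/13 ≈ 2.0821e+5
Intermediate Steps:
L = 1456 (L = -2 + 1458 = 1456)
k(c) = (14 + c)/(-18 + c)
(3 + 7*20)*L + k(31) = (3 + 7*20)*1456 + (14 + 31)/(-18 + 31) = (3 + 140)*1456 + 45/13 = 143*1456 + (1/13)*45 = 208208 + 45/13 = 2706749/13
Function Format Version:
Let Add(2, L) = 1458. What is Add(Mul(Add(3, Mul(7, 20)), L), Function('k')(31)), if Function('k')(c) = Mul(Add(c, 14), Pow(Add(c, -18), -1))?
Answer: Rational(2706749, 13) ≈ 2.0821e+5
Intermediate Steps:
L = 1456 (L = Add(-2, 1458) = 1456)
Function('k')(c) = Mul(Pow(Add(-18, c), -1), Add(14, c)) (Function('k')(c) = Mul(Add(14, c), Pow(Add(-18, c), -1)) = Mul(Pow(Add(-18, c), -1), Add(14, c)))
Add(Mul(Add(3, Mul(7, 20)), L), Function('k')(31)) = Add(Mul(Add(3, Mul(7, 20)), 1456), Mul(Pow(Add(-18, 31), -1), Add(14, 31))) = Add(Mul(Add(3, 140), 1456), Mul(Pow(13, -1), 45)) = Add(Mul(143, 1456), Mul(Rational(1, 13), 45)) = Add(208208, Rational(45, 13)) = Rational(2706749, 13)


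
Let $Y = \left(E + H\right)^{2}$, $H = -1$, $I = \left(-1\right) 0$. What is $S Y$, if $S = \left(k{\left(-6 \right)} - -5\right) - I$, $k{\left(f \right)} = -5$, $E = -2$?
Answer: $0$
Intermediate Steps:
$I = 0$
$Y = 9$ ($Y = \left(-2 - 1\right)^{2} = \left(-3\right)^{2} = 9$)
$S = 0$ ($S = \left(-5 - -5\right) - 0 = \left(-5 + 5\right) + 0 = 0 + 0 = 0$)
$S Y = 0 \cdot 9 = 0$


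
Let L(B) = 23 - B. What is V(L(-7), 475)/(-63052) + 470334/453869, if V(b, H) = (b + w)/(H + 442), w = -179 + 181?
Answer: 6798519599162/6560527072099 ≈ 1.0363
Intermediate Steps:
w = 2
V(b, H) = (2 + b)/(442 + H) (V(b, H) = (b + 2)/(H + 442) = (2 + b)/(442 + H))
V(L(-7), 475)/(-63052) + 470334/453869 = ((2 + (23 - 1*(-7)))/(442 + 475))/(-63052) + 470334/453869 = ((2 + (23 + 7))/917)*(-1/63052) + 470334*(1/453869) = ((2 + 30)/917)*(-1/63052) + 470334/453869 = ((1/917)*32)*(-1/63052) + 470334/453869 = (32/917)*(-1/63052) + 470334/453869 = -8/14454671 + 470334/453869 = 6798519599162/6560527072099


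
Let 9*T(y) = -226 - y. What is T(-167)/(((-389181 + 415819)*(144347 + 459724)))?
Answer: -59/144821189682 ≈ -4.0740e-10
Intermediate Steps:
T(y) = -226/9 - y/9 (T(y) = (-226 - y)/9 = -226/9 - y/9)
T(-167)/(((-389181 + 415819)*(144347 + 459724))) = (-226/9 - 1/9*(-167))/(((-389181 + 415819)*(144347 + 459724))) = (-226/9 + 167/9)/((26638*604071)) = -59/9/16091243298 = -59/9*1/16091243298 = -59/144821189682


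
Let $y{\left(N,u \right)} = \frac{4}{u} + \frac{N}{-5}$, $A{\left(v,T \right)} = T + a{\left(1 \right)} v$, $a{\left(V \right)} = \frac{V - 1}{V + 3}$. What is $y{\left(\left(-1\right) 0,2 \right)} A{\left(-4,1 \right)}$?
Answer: $2$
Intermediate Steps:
$a{\left(V \right)} = \frac{-1 + V}{3 + V}$
$A{\left(v,T \right)} = T$ ($A{\left(v,T \right)} = T + \frac{-1 + 1}{3 + 1} v = T + \frac{1}{4} \cdot 0 v = T + 0 v = T + 0 = T$)
$y{\left(N,u \right)} = \frac{4}{u} - \frac{N}{5}$ ($y{\left(N,u \right)} = \frac{4}{u} + N \left(- \frac{1}{5}\right) = \frac{4}{u} - \frac{N}{5}$)
$y{\left(\left(-1\right) 0,2 \right)} A{\left(-4,1 \right)} = \left(\frac{4}{2} - \frac{\left(-1\right) 0}{5}\right) 1 = \left(4 \cdot \frac{1}{2} - 0\right) 1 = \left(2 + 0\right) 1 = 2 \cdot 1 = 2$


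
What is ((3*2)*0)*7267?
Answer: 0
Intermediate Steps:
((3*2)*0)*7267 = (6*0)*7267 = 0*7267 = 0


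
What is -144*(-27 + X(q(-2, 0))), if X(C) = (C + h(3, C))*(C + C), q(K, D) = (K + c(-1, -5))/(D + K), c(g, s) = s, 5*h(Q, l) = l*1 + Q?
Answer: -4752/5 ≈ -950.40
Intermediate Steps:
h(Q, l) = Q/5 + l/5 (h(Q, l) = (l*1 + Q)/5 = (l + Q)/5 = (Q + l)/5 = Q/5 + l/5)
q(K, D) = (-5 + K)/(D + K) (q(K, D) = (K - 5)/(D + K) = (-5 + K)/(D + K))
X(C) = 2*C*(⅗ + 6*C/5) (X(C) = (C + ((⅕)*3 + C/5))*(C + C) = (C + (⅗ + C/5))*(2*C) = (⅗ + 6*C/5)*(2*C) = 2*C*(⅗ + 6*C/5))
-144*(-27 + X(q(-2, 0))) = -144*(-27 + 6*((-5 - 2)/(0 - 2))*(1 + 2*((-5 - 2)/(0 - 2)))/5) = -144*(-27 + 6*(-7/(-2))*(1 + 2*(-7/(-2)))/5) = -144*(-27 + 6*(-½*(-7))*(1 + 2*(-½*(-7)))/5) = -144*(-27 + (6/5)*(7/2)*(1 + 2*(7/2))) = -144*(-27 + (6/5)*(7/2)*(1 + 7)) = -144*(-27 + (6/5)*(7/2)*8) = -144*(-27 + 168/5) = -144*33/5 = -4752/5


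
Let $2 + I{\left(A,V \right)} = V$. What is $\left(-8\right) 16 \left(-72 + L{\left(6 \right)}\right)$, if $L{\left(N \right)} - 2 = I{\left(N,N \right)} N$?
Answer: $5888$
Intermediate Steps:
$I{\left(A,V \right)} = -2 + V$
$L{\left(N \right)} = 2 + N \left(-2 + N\right)$ ($L{\left(N \right)} = 2 + \left(-2 + N\right) N = 2 + N \left(-2 + N\right)$)
$\left(-8\right) 16 \left(-72 + L{\left(6 \right)}\right) = \left(-8\right) 16 \left(-72 + \left(2 + 6 \left(-2 + 6\right)\right)\right) = - 128 \left(-72 + \left(2 + 6 \cdot 4\right)\right) = - 128 \left(-72 + \left(2 + 24\right)\right) = - 128 \left(-72 + 26\right) = \left(-128\right) \left(-46\right) = 5888$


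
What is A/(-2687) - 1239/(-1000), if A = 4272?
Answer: -942807/2687000 ≈ -0.35088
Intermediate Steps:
A/(-2687) - 1239/(-1000) = 4272/(-2687) - 1239/(-1000) = 4272*(-1/2687) - 1239*(-1/1000) = -4272/2687 + 1239/1000 = -942807/2687000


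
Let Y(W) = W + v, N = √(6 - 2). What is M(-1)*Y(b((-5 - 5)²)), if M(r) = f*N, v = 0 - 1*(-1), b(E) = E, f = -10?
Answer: -2020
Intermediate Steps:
v = 1 (v = 0 + 1 = 1)
N = 2 (N = √4 = 2)
Y(W) = 1 + W (Y(W) = W + 1 = 1 + W)
M(r) = -20 (M(r) = -10*2 = -20)
M(-1)*Y(b((-5 - 5)²)) = -20*(1 + (-5 - 5)²) = -20*(1 + (-10)²) = -20*(1 + 100) = -20*101 = -2020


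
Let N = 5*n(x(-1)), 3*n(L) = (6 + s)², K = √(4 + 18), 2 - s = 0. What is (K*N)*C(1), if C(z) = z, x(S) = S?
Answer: 320*√22/3 ≈ 500.31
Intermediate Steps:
s = 2 (s = 2 - 1*0 = 2 + 0 = 2)
K = √22 ≈ 4.6904
n(L) = 64/3 (n(L) = (6 + 2)²/3 = (⅓)*8² = (⅓)*64 = 64/3)
N = 320/3 (N = 5*(64/3) = 320/3 ≈ 106.67)
(K*N)*C(1) = (√22*(320/3))*1 = (320*√22/3)*1 = 320*√22/3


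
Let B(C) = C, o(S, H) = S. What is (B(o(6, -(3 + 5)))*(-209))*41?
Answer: -51414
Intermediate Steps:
(B(o(6, -(3 + 5)))*(-209))*41 = (6*(-209))*41 = -1254*41 = -51414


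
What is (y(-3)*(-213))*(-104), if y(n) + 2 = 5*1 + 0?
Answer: 66456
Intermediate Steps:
y(n) = 3 (y(n) = -2 + (5*1 + 0) = -2 + (5 + 0) = -2 + 5 = 3)
(y(-3)*(-213))*(-104) = (3*(-213))*(-104) = -639*(-104) = 66456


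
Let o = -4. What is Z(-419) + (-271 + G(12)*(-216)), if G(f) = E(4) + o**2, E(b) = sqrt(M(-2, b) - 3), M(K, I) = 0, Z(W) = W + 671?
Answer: -3475 - 216*I*sqrt(3) ≈ -3475.0 - 374.12*I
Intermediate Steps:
Z(W) = 671 + W
E(b) = I*sqrt(3) (E(b) = sqrt(0 - 3) = sqrt(-3) = I*sqrt(3))
G(f) = 16 + I*sqrt(3) (G(f) = I*sqrt(3) + (-4)**2 = I*sqrt(3) + 16 = 16 + I*sqrt(3))
Z(-419) + (-271 + G(12)*(-216)) = (671 - 419) + (-271 + (16 + I*sqrt(3))*(-216)) = 252 + (-271 + (-3456 - 216*I*sqrt(3))) = 252 + (-3727 - 216*I*sqrt(3)) = -3475 - 216*I*sqrt(3)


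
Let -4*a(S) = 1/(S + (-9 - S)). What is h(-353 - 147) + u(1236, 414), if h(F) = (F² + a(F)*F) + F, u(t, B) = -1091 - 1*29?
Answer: 2235295/9 ≈ 2.4837e+5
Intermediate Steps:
a(S) = 1/36 (a(S) = -1/(4*(S + (-9 - S))) = -¼/(-9) = -¼*(-⅑) = 1/36)
u(t, B) = -1120 (u(t, B) = -1091 - 29 = -1120)
h(F) = F² + 37*F/36 (h(F) = (F² + F/36) + F = F² + 37*F/36)
h(-353 - 147) + u(1236, 414) = (-353 - 147)*(37 + 36*(-353 - 147))/36 - 1120 = (1/36)*(-500)*(37 + 36*(-500)) - 1120 = (1/36)*(-500)*(37 - 18000) - 1120 = (1/36)*(-500)*(-17963) - 1120 = 2245375/9 - 1120 = 2235295/9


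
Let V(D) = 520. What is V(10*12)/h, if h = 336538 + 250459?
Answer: 520/586997 ≈ 0.00088586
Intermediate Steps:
h = 586997
V(10*12)/h = 520/586997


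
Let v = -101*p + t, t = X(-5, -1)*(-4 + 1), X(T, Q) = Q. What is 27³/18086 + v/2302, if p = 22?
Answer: 1294358/10408493 ≈ 0.12436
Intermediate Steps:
t = 3 (t = -(-4 + 1) = -1*(-3) = 3)
v = -2219 (v = -101*22 + 3 = -2222 + 3 = -2219)
27³/18086 + v/2302 = 27³/18086 - 2219/2302 = 19683*(1/18086) - 2219*1/2302 = 19683/18086 - 2219/2302 = 1294358/10408493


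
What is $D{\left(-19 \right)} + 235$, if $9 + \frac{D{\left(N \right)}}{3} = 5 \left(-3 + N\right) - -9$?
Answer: $-95$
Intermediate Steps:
$D{\left(N \right)} = -45 + 15 N$ ($D{\left(N \right)} = -27 + 3 \left(5 \left(-3 + N\right) - -9\right) = -27 + 3 \left(\left(-15 + 5 N\right) + 9\right) = -27 + 3 \left(-6 + 5 N\right) = -27 + \left(-18 + 15 N\right) = -45 + 15 N$)
$D{\left(-19 \right)} + 235 = \left(-45 + 15 \left(-19\right)\right) + 235 = \left(-45 - 285\right) + 235 = -330 + 235 = -95$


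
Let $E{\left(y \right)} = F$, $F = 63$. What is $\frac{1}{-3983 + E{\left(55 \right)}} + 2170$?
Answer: $\frac{8506399}{3920} \approx 2170.0$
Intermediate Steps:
$E{\left(y \right)} = 63$
$\frac{1}{-3983 + E{\left(55 \right)}} + 2170 = \frac{1}{-3983 + 63} + 2170 = \frac{1}{-3920} + 2170 = - \frac{1}{3920} + 2170 = \frac{8506399}{3920}$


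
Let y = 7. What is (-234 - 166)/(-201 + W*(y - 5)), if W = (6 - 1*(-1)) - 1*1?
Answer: 400/189 ≈ 2.1164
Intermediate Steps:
W = 6 (W = (6 + 1) - 1 = 7 - 1 = 6)
(-234 - 166)/(-201 + W*(y - 5)) = (-234 - 166)/(-201 + 6*(7 - 5)) = -400/(-201 + 6*2) = -400/(-201 + 12) = -400/(-189) = -400*(-1/189) = 400/189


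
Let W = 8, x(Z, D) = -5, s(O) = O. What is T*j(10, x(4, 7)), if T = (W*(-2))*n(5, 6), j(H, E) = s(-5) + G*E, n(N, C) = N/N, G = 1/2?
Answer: 120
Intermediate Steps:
G = ½ ≈ 0.50000
n(N, C) = 1
j(H, E) = -5 + E/2
T = -16 (T = (8*(-2))*1 = -16*1 = -16)
T*j(10, x(4, 7)) = -16*(-5 + (½)*(-5)) = -16*(-5 - 5/2) = -16*(-15/2) = 120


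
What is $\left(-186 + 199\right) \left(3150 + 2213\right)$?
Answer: $69719$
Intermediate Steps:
$\left(-186 + 199\right) \left(3150 + 2213\right) = 13 \cdot 5363 = 69719$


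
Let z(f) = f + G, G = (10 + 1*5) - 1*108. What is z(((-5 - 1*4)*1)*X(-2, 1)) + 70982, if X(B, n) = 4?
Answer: 70853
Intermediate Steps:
G = -93 (G = (10 + 5) - 108 = 15 - 108 = -93)
z(f) = -93 + f (z(f) = f - 93 = -93 + f)
z(((-5 - 1*4)*1)*X(-2, 1)) + 70982 = (-93 + ((-5 - 1*4)*1)*4) + 70982 = (-93 + ((-5 - 4)*1)*4) + 70982 = (-93 - 9*1*4) + 70982 = (-93 - 9*4) + 70982 = (-93 - 36) + 70982 = -129 + 70982 = 70853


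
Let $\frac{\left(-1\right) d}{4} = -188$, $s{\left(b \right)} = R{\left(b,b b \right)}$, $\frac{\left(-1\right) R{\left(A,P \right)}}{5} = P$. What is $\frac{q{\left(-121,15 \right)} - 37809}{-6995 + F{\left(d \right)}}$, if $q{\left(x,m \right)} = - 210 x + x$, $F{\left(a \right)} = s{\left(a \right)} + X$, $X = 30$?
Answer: $\frac{2504}{566897} \approx 0.004417$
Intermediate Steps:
$R{\left(A,P \right)} = - 5 P$
$s{\left(b \right)} = - 5 b^{2}$ ($s{\left(b \right)} = - 5 b b = - 5 b^{2}$)
$d = 752$ ($d = \left(-4\right) \left(-188\right) = 752$)
$F{\left(a \right)} = 30 - 5 a^{2}$ ($F{\left(a \right)} = - 5 a^{2} + 30 = 30 - 5 a^{2}$)
$q{\left(x,m \right)} = - 209 x$
$\frac{q{\left(-121,15 \right)} - 37809}{-6995 + F{\left(d \right)}} = \frac{\left(-209\right) \left(-121\right) - 37809}{-6995 + \left(30 - 5 \cdot 752^{2}\right)} = \frac{25289 - 37809}{-6995 + \left(30 - 2827520\right)} = - \frac{12520}{-6995 + \left(30 - 2827520\right)} = - \frac{12520}{-6995 - 2827490} = - \frac{12520}{-2834485} = \left(-12520\right) \left(- \frac{1}{2834485}\right) = \frac{2504}{566897}$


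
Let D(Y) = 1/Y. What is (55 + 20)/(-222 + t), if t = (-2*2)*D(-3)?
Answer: -225/662 ≈ -0.33988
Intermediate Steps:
t = 4/3 (t = -2*2/(-3) = -4*(-⅓) = 4/3 ≈ 1.3333)
(55 + 20)/(-222 + t) = (55 + 20)/(-222 + 4/3) = 75/(-662/3) = 75*(-3/662) = -225/662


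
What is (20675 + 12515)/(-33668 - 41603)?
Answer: -33190/75271 ≈ -0.44094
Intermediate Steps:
(20675 + 12515)/(-33668 - 41603) = 33190/(-75271) = 33190*(-1/75271) = -33190/75271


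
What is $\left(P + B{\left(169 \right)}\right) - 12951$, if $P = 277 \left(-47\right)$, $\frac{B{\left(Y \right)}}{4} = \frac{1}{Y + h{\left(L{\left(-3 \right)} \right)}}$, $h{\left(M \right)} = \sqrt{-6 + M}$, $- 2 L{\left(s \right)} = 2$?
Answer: $\frac{2 \left(- 12985 \sqrt{7} + 2194463 i\right)}{\sqrt{7} - 169 i} \approx -25970.0 - 0.00037038 i$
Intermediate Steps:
$L{\left(s \right)} = -1$ ($L{\left(s \right)} = \left(- \frac{1}{2}\right) 2 = -1$)
$B{\left(Y \right)} = \frac{4}{Y + i \sqrt{7}}$ ($B{\left(Y \right)} = \frac{4}{Y + \sqrt{-6 - 1}} = \frac{4}{Y + \sqrt{-7}} = \frac{4}{Y + i \sqrt{7}}$)
$P = -13019$
$\left(P + B{\left(169 \right)}\right) - 12951 = \left(-13019 + \frac{4}{169 + i \sqrt{7}}\right) - 12951 = -25970 + \frac{4}{169 + i \sqrt{7}}$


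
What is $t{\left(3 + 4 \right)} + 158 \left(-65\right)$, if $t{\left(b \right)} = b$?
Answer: $-10263$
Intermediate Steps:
$t{\left(3 + 4 \right)} + 158 \left(-65\right) = \left(3 + 4\right) + 158 \left(-65\right) = 7 - 10270 = -10263$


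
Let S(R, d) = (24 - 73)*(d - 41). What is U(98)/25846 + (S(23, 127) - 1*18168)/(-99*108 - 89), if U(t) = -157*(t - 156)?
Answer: 338328479/139322863 ≈ 2.4284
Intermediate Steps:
S(R, d) = 2009 - 49*d (S(R, d) = -49*(-41 + d) = 2009 - 49*d)
U(t) = 24492 - 157*t (U(t) = -157*(-156 + t) = 24492 - 157*t)
U(98)/25846 + (S(23, 127) - 1*18168)/(-99*108 - 89) = (24492 - 157*98)/25846 + ((2009 - 49*127) - 1*18168)/(-99*108 - 89) = (24492 - 15386)*(1/25846) + ((2009 - 6223) - 18168)/(-10692 - 89) = 9106*(1/25846) + (-4214 - 18168)/(-10781) = 4553/12923 - 22382*(-1/10781) = 4553/12923 + 22382/10781 = 338328479/139322863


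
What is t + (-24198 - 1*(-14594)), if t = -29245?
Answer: -38849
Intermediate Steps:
t + (-24198 - 1*(-14594)) = -29245 + (-24198 - 1*(-14594)) = -29245 + (-24198 + 14594) = -29245 - 9604 = -38849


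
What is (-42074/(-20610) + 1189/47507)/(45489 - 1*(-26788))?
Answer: 1011657404/35383901738895 ≈ 2.8591e-5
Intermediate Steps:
(-42074/(-20610) + 1189/47507)/(45489 - 1*(-26788)) = (-42074*(-1/20610) + 1189*(1/47507))/(45489 + 26788) = (21037/10305 + 1189/47507)/72277 = (1011657404/489559635)*(1/72277) = 1011657404/35383901738895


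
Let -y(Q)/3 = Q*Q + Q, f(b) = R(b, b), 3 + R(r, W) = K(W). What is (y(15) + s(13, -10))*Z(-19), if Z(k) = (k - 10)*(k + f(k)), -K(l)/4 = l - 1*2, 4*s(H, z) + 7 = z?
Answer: 2604403/2 ≈ 1.3022e+6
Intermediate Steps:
s(H, z) = -7/4 + z/4
K(l) = 8 - 4*l (K(l) = -4*(l - 1*2) = -4*(l - 2) = -4*(-2 + l) = 8 - 4*l)
R(r, W) = 5 - 4*W (R(r, W) = -3 + (8 - 4*W) = 5 - 4*W)
f(b) = 5 - 4*b
y(Q) = -3*Q - 3*Q² (y(Q) = -3*(Q*Q + Q) = -3*(Q² + Q) = -3*(Q + Q²) = -3*Q - 3*Q²)
Z(k) = (-10 + k)*(5 - 3*k) (Z(k) = (k - 10)*(k + (5 - 4*k)) = (-10 + k)*(5 - 3*k))
(y(15) + s(13, -10))*Z(-19) = (-3*15*(1 + 15) + (-7/4 + (¼)*(-10)))*(-50 - 3*(-19)² + 35*(-19)) = (-3*15*16 + (-7/4 - 5/2))*(-50 - 3*361 - 665) = (-720 - 17/4)*(-50 - 1083 - 665) = -2897/4*(-1798) = 2604403/2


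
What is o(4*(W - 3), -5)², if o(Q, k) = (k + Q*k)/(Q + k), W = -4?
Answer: 2025/121 ≈ 16.736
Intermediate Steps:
o(Q, k) = (k + Q*k)/(Q + k)
o(4*(W - 3), -5)² = (-5*(1 + 4*(-4 - 3))/(4*(-4 - 3) - 5))² = (-5*(1 + 4*(-7))/(4*(-7) - 5))² = (-5*(1 - 28)/(-28 - 5))² = (-5*(-27)/(-33))² = (-5*(-1/33)*(-27))² = (-45/11)² = 2025/121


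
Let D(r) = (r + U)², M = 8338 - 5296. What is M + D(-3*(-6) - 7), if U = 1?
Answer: 3186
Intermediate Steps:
M = 3042
D(r) = (1 + r)² (D(r) = (r + 1)² = (1 + r)²)
M + D(-3*(-6) - 7) = 3042 + (1 + (-3*(-6) - 7))² = 3042 + (1 + (18 - 7))² = 3042 + (1 + 11)² = 3042 + 12² = 3042 + 144 = 3186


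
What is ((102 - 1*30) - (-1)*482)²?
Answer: 306916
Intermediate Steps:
((102 - 1*30) - (-1)*482)² = ((102 - 30) - 1*(-482))² = (72 + 482)² = 554² = 306916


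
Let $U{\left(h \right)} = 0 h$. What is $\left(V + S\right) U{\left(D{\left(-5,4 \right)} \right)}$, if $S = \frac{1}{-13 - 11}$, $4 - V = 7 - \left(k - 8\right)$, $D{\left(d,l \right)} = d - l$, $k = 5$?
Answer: $0$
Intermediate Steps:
$U{\left(h \right)} = 0$
$V = -6$ ($V = 4 - \left(7 - \left(5 - 8\right)\right) = 4 - \left(7 - -3\right) = 4 - \left(7 + 3\right) = 4 - 10 = -6$)
$S = - \frac{1}{24}$ ($S = \frac{1}{-24} = - \frac{1}{24} \approx -0.041667$)
$\left(V + S\right) U{\left(D{\left(-5,4 \right)} \right)} = \left(-6 - \frac{1}{24}\right) 0 = \left(- \frac{145}{24}\right) 0 = 0$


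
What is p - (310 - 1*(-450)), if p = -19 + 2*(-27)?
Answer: -833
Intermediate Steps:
p = -73 (p = -19 - 54 = -73)
p - (310 - 1*(-450)) = -73 - (310 - 1*(-450)) = -73 - (310 + 450) = -73 - 1*760 = -73 - 760 = -833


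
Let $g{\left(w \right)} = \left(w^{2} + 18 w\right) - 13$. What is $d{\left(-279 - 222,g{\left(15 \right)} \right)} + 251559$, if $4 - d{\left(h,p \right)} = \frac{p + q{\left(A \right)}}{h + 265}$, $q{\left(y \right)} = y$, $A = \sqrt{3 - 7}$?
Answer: $\frac{29684675}{118} + \frac{i}{118} \approx 2.5157 \cdot 10^{5} + 0.0084746 i$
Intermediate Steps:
$A = 2 i$ ($A = \sqrt{-4} = 2 i \approx 2.0 i$)
$g{\left(w \right)} = -13 + w^{2} + 18 w$
$d{\left(h,p \right)} = 4 - \frac{p + 2 i}{265 + h}$ ($d{\left(h,p \right)} = 4 - \frac{p + 2 i}{h + 265} = 4 - \frac{p + 2 i}{265 + h}$)
$d{\left(-279 - 222,g{\left(15 \right)} \right)} + 251559 = \frac{1060 - \left(-13 + 15^{2} + 18 \cdot 15\right) - 2 i + 4 \left(-279 - 222\right)}{265 - 501} + 251559 = \frac{1060 - \left(-13 + 225 + 270\right) - 2 i + 4 \left(-279 - 222\right)}{265 - 501} + 251559 = \frac{1060 - 482 - 2 i + 4 \left(-501\right)}{265 - 501} + 251559 = \frac{1060 - 482 - 2 i - 2004}{-236} + 251559 = - \frac{-1426 - 2 i}{236} + 251559 = \left(\frac{713}{118} + \frac{i}{118}\right) + 251559 = \frac{29684675}{118} + \frac{i}{118}$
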